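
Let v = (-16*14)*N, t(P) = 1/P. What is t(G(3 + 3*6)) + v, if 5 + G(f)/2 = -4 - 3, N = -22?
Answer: 118271/24 ≈ 4928.0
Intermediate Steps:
G(f) = -24 (G(f) = -10 + 2*(-4 - 3) = -10 + 2*(-7) = -10 - 14 = -24)
v = 4928 (v = -16*14*(-22) = -224*(-22) = 4928)
t(G(3 + 3*6)) + v = 1/(-24) + 4928 = -1/24 + 4928 = 118271/24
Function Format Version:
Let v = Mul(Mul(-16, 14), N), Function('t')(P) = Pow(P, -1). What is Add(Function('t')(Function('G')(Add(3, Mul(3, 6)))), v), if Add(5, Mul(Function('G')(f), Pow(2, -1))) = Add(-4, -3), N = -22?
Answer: Rational(118271, 24) ≈ 4928.0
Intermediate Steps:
Function('G')(f) = -24 (Function('G')(f) = Add(-10, Mul(2, Add(-4, -3))) = Add(-10, Mul(2, -7)) = Add(-10, -14) = -24)
v = 4928 (v = Mul(Mul(-16, 14), -22) = Mul(-224, -22) = 4928)
Add(Function('t')(Function('G')(Add(3, Mul(3, 6)))), v) = Add(Pow(-24, -1), 4928) = Add(Rational(-1, 24), 4928) = Rational(118271, 24)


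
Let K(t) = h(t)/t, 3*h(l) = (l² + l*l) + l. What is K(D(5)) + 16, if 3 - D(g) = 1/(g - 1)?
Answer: 109/6 ≈ 18.167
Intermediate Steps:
D(g) = 3 - 1/(-1 + g) (D(g) = 3 - 1/(g - 1) = 3 - 1/(-1 + g))
h(l) = l/3 + 2*l²/3 (h(l) = ((l² + l*l) + l)/3 = ((l² + l²) + l)/3 = (2*l² + l)/3 = (l + 2*l²)/3 = l/3 + 2*l²/3)
K(t) = ⅓ + 2*t/3 (K(t) = (t*(1 + 2*t)/3)/t = ⅓ + 2*t/3)
K(D(5)) + 16 = (⅓ + 2*((-4 + 3*5)/(-1 + 5))/3) + 16 = (⅓ + 2*((-4 + 15)/4)/3) + 16 = (⅓ + 2*((¼)*11)/3) + 16 = (⅓ + (⅔)*(11/4)) + 16 = (⅓ + 11/6) + 16 = 13/6 + 16 = 109/6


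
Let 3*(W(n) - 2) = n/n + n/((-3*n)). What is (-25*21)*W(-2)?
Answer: -3500/3 ≈ -1166.7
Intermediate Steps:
W(n) = 20/9 (W(n) = 2 + (n/n + n/((-3*n)))/3 = 2 + (1 + n*(-1/(3*n)))/3 = 2 + (1 - ⅓)/3 = 2 + (⅓)*(⅔) = 2 + 2/9 = 20/9)
(-25*21)*W(-2) = -25*21*(20/9) = -525*20/9 = -3500/3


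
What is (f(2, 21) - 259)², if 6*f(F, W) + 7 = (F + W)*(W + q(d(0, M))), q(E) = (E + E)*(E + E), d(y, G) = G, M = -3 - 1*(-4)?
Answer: 243049/9 ≈ 27005.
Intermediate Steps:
M = 1 (M = -3 + 4 = 1)
q(E) = 4*E² (q(E) = (2*E)*(2*E) = 4*E²)
f(F, W) = -7/6 + (4 + W)*(F + W)/6 (f(F, W) = -7/6 + ((F + W)*(W + 4*1²))/6 = -7/6 + ((F + W)*(W + 4*1))/6 = -7/6 + ((F + W)*(W + 4))/6 = -7/6 + ((F + W)*(4 + W))/6 = -7/6 + ((4 + W)*(F + W))/6 = -7/6 + (4 + W)*(F + W)/6)
(f(2, 21) - 259)² = ((-7/6 + (⅙)*21² + (⅔)*2 + (⅔)*21 + (⅙)*2*21) - 259)² = ((-7/6 + (⅙)*441 + 4/3 + 14 + 7) - 259)² = ((-7/6 + 147/2 + 4/3 + 14 + 7) - 259)² = (284/3 - 259)² = (-493/3)² = 243049/9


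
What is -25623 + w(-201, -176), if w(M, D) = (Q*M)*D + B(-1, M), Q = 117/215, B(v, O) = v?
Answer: -1370168/215 ≈ -6372.9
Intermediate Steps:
Q = 117/215 (Q = 117*(1/215) = 117/215 ≈ 0.54419)
w(M, D) = -1 + 117*D*M/215 (w(M, D) = (117*M/215)*D - 1 = 117*D*M/215 - 1 = -1 + 117*D*M/215)
-25623 + w(-201, -176) = -25623 + (-1 + (117/215)*(-176)*(-201)) = -25623 + (-1 + 4138992/215) = -25623 + 4138777/215 = -1370168/215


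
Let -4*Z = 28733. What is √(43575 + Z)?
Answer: √145567/2 ≈ 190.77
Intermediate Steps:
Z = -28733/4 (Z = -¼*28733 = -28733/4 ≈ -7183.3)
√(43575 + Z) = √(43575 - 28733/4) = √(145567/4) = √145567/2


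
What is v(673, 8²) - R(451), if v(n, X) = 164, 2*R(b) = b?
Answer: -123/2 ≈ -61.500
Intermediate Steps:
R(b) = b/2
v(673, 8²) - R(451) = 164 - 451/2 = -123/2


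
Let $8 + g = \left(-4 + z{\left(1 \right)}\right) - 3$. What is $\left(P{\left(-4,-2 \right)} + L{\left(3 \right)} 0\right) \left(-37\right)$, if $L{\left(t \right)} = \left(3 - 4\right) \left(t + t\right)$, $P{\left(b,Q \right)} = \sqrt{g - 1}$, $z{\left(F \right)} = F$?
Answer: $- 37 i \sqrt{15} \approx - 143.3 i$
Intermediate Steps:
$g = -14$ ($g = -8 + \left(\left(-4 + 1\right) - 3\right) = -8 - 6 = -14$)
$P{\left(b,Q \right)} = i \sqrt{15}$ ($P{\left(b,Q \right)} = \sqrt{-14 - 1} = \sqrt{-15} = i \sqrt{15}$)
$L{\left(t \right)} = - 2 t$
$\left(P{\left(-4,-2 \right)} + L{\left(3 \right)} 0\right) \left(-37\right) = \left(i \sqrt{15} + \left(-2\right) 3 \cdot 0\right) \left(-37\right) = \left(i \sqrt{15} - 0\right) \left(-37\right) = \left(i \sqrt{15} + 0\right) \left(-37\right) = i \sqrt{15} \left(-37\right) = - 37 i \sqrt{15}$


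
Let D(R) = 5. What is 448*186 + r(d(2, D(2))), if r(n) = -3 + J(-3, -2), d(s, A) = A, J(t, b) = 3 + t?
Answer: 83325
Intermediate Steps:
r(n) = -3 (r(n) = -3 + (3 - 3) = -3 + 0 = -3)
448*186 + r(d(2, D(2))) = 448*186 - 3 = 83328 - 3 = 83325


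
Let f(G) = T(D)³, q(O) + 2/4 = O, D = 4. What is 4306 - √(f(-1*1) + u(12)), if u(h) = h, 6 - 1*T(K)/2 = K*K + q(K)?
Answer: 4306 - I*√19671 ≈ 4306.0 - 140.25*I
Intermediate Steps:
q(O) = -½ + O
T(K) = 13 - 2*K - 2*K² (T(K) = 12 - 2*(K*K + (-½ + K)) = 12 - 2*(K² + (-½ + K)) = 12 - 2*(-½ + K + K²) = 12 + (1 - 2*K - 2*K²) = 13 - 2*K - 2*K²)
f(G) = -19683 (f(G) = (13 - 2*4 - 2*4²)³ = (13 - 8 - 2*16)³ = (13 - 8 - 32)³ = (-27)³ = -19683)
4306 - √(f(-1*1) + u(12)) = 4306 - √(-19683 + 12) = 4306 - √(-19671) = 4306 - I*√19671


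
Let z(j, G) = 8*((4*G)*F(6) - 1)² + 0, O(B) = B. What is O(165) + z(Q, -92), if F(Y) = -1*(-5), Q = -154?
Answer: 27114413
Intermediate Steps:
F(Y) = 5
z(j, G) = 8*(-1 + 20*G)² (z(j, G) = 8*((4*G)*5 - 1)² + 0 = 8*(20*G - 1)² + 0 = 8*(-1 + 20*G)² + 0 = 8*(-1 + 20*G)²)
O(165) + z(Q, -92) = 165 + 8*(-1 + 20*(-92))² = 165 + 8*(-1 - 1840)² = 165 + 8*(-1841)² = 165 + 8*3389281 = 165 + 27114248 = 27114413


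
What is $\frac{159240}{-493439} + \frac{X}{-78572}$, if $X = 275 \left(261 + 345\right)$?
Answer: $- \frac{47371707315}{19385244554} \approx -2.4437$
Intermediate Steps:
$X = 166650$ ($X = 275 \cdot 606 = 166650$)
$\frac{159240}{-493439} + \frac{X}{-78572} = \frac{159240}{-493439} + \frac{166650}{-78572} = 159240 \left(- \frac{1}{493439}\right) + 166650 \left(- \frac{1}{78572}\right) = - \frac{159240}{493439} - \frac{83325}{39286} = - \frac{47371707315}{19385244554}$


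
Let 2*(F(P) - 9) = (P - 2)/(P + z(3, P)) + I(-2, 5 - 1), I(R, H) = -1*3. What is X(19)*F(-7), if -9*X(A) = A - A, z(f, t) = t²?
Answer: 0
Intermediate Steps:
I(R, H) = -3
X(A) = 0 (X(A) = -(A - A)/9 = -⅑*0 = 0)
F(P) = 15/2 + (-2 + P)/(2*(P + P²)) (F(P) = 9 + ((P - 2)/(P + P²) - 3)/2 = 9 + ((-2 + P)/(P + P²) - 3)/2 = 9 + (-3 + (-2 + P)/(P + P²))/2 = 9 + (-3/2 + (-2 + P)/(2*(P + P²))) = 15/2 + (-2 + P)/(2*(P + P²)))
X(19)*F(-7) = 0*((½)*(-2 + 15*(-7)² + 16*(-7))/(-7*(1 - 7))) = 0*((½)*(-⅐)*(-2 + 15*49 - 112)/(-6)) = 0*((½)*(-⅐)*(-⅙)*(-2 + 735 - 112)) = 0*((½)*(-⅐)*(-⅙)*621) = 0*(207/28) = 0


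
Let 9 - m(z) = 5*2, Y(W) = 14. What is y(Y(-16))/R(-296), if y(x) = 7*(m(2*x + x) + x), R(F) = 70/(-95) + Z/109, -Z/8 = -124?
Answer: 188461/17322 ≈ 10.880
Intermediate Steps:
Z = 992 (Z = -8*(-124) = 992)
R(F) = 17322/2071 (R(F) = 70/(-95) + 992/109 = 70*(-1/95) + 992*(1/109) = -14/19 + 992/109 = 17322/2071)
m(z) = -1 (m(z) = 9 - 5*2 = 9 - 1*10 = 9 - 10 = -1)
y(x) = -7 + 7*x (y(x) = 7*(-1 + x) = -7 + 7*x)
y(Y(-16))/R(-296) = (-7 + 7*14)/(17322/2071) = (-7 + 98)*(2071/17322) = 91*(2071/17322) = 188461/17322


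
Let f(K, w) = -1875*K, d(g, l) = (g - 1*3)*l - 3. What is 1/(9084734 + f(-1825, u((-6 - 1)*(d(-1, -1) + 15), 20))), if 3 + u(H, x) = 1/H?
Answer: 1/12506609 ≈ 7.9958e-8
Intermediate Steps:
d(g, l) = -3 + l*(-3 + g) (d(g, l) = (g - 3)*l - 3 = (-3 + g)*l - 3 = l*(-3 + g) - 3 = -3 + l*(-3 + g))
u(H, x) = -3 + 1/H
1/(9084734 + f(-1825, u((-6 - 1)*(d(-1, -1) + 15), 20))) = 1/(9084734 - 1875*(-1825)) = 1/(9084734 + 3421875) = 1/12506609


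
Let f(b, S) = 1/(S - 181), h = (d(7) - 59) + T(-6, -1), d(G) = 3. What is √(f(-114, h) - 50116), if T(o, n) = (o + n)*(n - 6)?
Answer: I*√442825023/94 ≈ 223.87*I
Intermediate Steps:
T(o, n) = (-6 + n)*(n + o) (T(o, n) = (n + o)*(-6 + n) = (-6 + n)*(n + o))
h = -7 (h = (3 - 59) + ((-1)² - 6*(-1) - 6*(-6) - 1*(-6)) = -56 + (1 + 6 + 36 + 6) = -56 + 49 = -7)
f(b, S) = 1/(-181 + S)
√(f(-114, h) - 50116) = √(1/(-181 - 7) - 50116) = √(1/(-188) - 50116) = √(-1/188 - 50116) = √(-9421809/188) = I*√442825023/94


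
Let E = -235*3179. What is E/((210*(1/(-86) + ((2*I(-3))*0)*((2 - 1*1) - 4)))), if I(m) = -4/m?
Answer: 6424759/21 ≈ 3.0594e+5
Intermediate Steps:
E = -747065
E/((210*(1/(-86) + ((2*I(-3))*0)*((2 - 1*1) - 4)))) = -747065*1/(210*(1/(-86) + ((2*(-4/(-3)))*0)*((2 - 1*1) - 4))) = -747065*1/(210*(-1/86 + ((2*(-4*(-1/3)))*0)*((2 - 1) - 4))) = -747065*1/(210*(-1/86 + ((2*(4/3))*0)*(1 - 4))) = -747065*1/(210*(-1/86 + ((8/3)*0)*(-3))) = -747065*1/(210*(-1/86 + 0*(-3))) = -747065*1/(210*(-1/86 + 0)) = -747065/(210*(-1/86)) = -747065/(-105/43) = -747065*(-43/105) = 6424759/21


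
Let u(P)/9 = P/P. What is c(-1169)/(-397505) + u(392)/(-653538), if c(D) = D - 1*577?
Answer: 379166601/86594874230 ≈ 0.0043786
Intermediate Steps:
u(P) = 9 (u(P) = 9*(P/P) = 9*1 = 9)
c(D) = -577 + D (c(D) = D - 577 = -577 + D)
c(-1169)/(-397505) + u(392)/(-653538) = (-577 - 1169)/(-397505) + 9/(-653538) = -1746*(-1/397505) + 9*(-1/653538) = 1746/397505 - 3/217846 = 379166601/86594874230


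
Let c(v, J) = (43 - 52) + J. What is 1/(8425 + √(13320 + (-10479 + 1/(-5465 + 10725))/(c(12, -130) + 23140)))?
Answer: 24860995500/209414582976679 - 2*√28995232114314015/209414582976679 ≈ 0.00011709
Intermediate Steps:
c(v, J) = -9 + J
1/(8425 + √(13320 + (-10479 + 1/(-5465 + 10725))/(c(12, -130) + 23140))) = 1/(8425 + √(13320 + (-10479 + 1/(-5465 + 10725))/((-9 - 130) + 23140))) = 1/(8425 + √(13320 + (-10479 + 1/5260)/(-139 + 23140))) = 1/(8425 + √(13320 + (-10479 + 1/5260)/23001)) = 1/(8425 + √(13320 - 55119539/5260*1/23001)) = 1/(8425 + √(13320 - 1344379/2950860)) = 1/(8425 + √(39304110821/2950860)) = 1/(8425 + √28995232114314015/1475430)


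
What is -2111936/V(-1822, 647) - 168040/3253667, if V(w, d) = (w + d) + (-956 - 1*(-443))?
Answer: 858906602224/686523737 ≈ 1251.1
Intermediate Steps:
V(w, d) = -513 + d + w (V(w, d) = (d + w) + (-956 + 443) = (d + w) - 513 = -513 + d + w)
-2111936/V(-1822, 647) - 168040/3253667 = -2111936/(-513 + 647 - 1822) - 168040/3253667 = -2111936/(-1688) - 168040*1/3253667 = -2111936*(-1/1688) - 168040/3253667 = 263992/211 - 168040/3253667 = 858906602224/686523737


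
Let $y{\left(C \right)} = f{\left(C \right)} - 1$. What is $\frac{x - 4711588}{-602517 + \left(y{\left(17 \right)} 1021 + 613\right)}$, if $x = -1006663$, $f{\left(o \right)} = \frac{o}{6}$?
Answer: $\frac{34309506}{3600193} \approx 9.5299$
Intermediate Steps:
$f{\left(o \right)} = \frac{o}{6}$ ($f{\left(o \right)} = o \frac{1}{6} = \frac{o}{6}$)
$y{\left(C \right)} = -1 + \frac{C}{6}$ ($y{\left(C \right)} = \frac{C}{6} - 1 = -1 + \frac{C}{6}$)
$\frac{x - 4711588}{-602517 + \left(y{\left(17 \right)} 1021 + 613\right)} = \frac{-1006663 - 4711588}{-602517 + \left(\left(-1 + \frac{1}{6} \cdot 17\right) 1021 + 613\right)} = - \frac{5718251}{-602517 + \left(\left(-1 + \frac{17}{6}\right) 1021 + 613\right)} = - \frac{5718251}{-602517 + \left(\frac{11}{6} \cdot 1021 + 613\right)} = - \frac{5718251}{-602517 + \left(\frac{11231}{6} + 613\right)} = - \frac{5718251}{-602517 + \frac{14909}{6}} = - \frac{5718251}{- \frac{3600193}{6}} = \left(-5718251\right) \left(- \frac{6}{3600193}\right) = \frac{34309506}{3600193}$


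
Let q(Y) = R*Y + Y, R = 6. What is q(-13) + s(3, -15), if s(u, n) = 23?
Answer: -68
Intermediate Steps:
q(Y) = 7*Y (q(Y) = 6*Y + Y = 7*Y)
q(-13) + s(3, -15) = 7*(-13) + 23 = -91 + 23 = -68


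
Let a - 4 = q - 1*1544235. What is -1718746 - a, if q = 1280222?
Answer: -1454737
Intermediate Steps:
a = -264009 (a = 4 + (1280222 - 1*1544235) = 4 + (1280222 - 1544235) = 4 - 264013 = -264009)
-1718746 - a = -1718746 - 1*(-264009) = -1718746 + 264009 = -1454737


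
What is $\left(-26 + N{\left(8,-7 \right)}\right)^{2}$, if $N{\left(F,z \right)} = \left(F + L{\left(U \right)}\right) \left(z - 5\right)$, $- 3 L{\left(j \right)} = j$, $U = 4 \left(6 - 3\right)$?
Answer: $5476$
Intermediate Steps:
$U = 12$ ($U = 4 \cdot 3 = 12$)
$L{\left(j \right)} = - \frac{j}{3}$
$N{\left(F,z \right)} = \left(-5 + z\right) \left(-4 + F\right)$ ($N{\left(F,z \right)} = \left(F - 4\right) \left(z - 5\right) = \left(F - 4\right) \left(-5 + z\right) = \left(-4 + F\right) \left(-5 + z\right) = \left(-5 + z\right) \left(-4 + F\right)$)
$\left(-26 + N{\left(8,-7 \right)}\right)^{2} = \left(-26 + \left(20 - 40 - -28 + 8 \left(-7\right)\right)\right)^{2} = \left(-26 + \left(20 - 40 + 28 - 56\right)\right)^{2} = \left(-26 - 48\right)^{2} = \left(-74\right)^{2} = 5476$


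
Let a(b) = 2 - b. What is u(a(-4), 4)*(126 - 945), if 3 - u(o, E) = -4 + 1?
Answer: -4914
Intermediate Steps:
u(o, E) = 6 (u(o, E) = 3 - (-4 + 1) = 3 - 1*(-3) = 3 + 3 = 6)
u(a(-4), 4)*(126 - 945) = 6*(126 - 945) = 6*(-819) = -4914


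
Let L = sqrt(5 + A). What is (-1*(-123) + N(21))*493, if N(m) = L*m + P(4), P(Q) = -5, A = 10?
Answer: 58174 + 10353*sqrt(15) ≈ 98271.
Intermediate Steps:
L = sqrt(15) (L = sqrt(5 + 10) = sqrt(15) ≈ 3.8730)
N(m) = -5 + m*sqrt(15) (N(m) = sqrt(15)*m - 5 = m*sqrt(15) - 5 = -5 + m*sqrt(15))
(-1*(-123) + N(21))*493 = (-1*(-123) + (-5 + 21*sqrt(15)))*493 = (123 + (-5 + 21*sqrt(15)))*493 = (118 + 21*sqrt(15))*493 = 58174 + 10353*sqrt(15)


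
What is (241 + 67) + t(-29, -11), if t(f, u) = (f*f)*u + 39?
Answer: -8904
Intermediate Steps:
t(f, u) = 39 + u*f² (t(f, u) = f²*u + 39 = u*f² + 39 = 39 + u*f²)
(241 + 67) + t(-29, -11) = (241 + 67) + (39 - 11*(-29)²) = 308 + (39 - 11*841) = 308 + (39 - 9251) = 308 - 9212 = -8904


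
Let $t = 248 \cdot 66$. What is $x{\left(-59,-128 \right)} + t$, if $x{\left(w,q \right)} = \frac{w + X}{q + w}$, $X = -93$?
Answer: $\frac{3060968}{187} \approx 16369.0$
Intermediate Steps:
$t = 16368$
$x{\left(w,q \right)} = \frac{-93 + w}{q + w}$ ($x{\left(w,q \right)} = \frac{w - 93}{q + w} = \frac{-93 + w}{q + w}$)
$x{\left(-59,-128 \right)} + t = \frac{-93 - 59}{-128 - 59} + 16368 = \frac{1}{-187} \left(-152\right) + 16368 = \left(- \frac{1}{187}\right) \left(-152\right) + 16368 = \frac{152}{187} + 16368 = \frac{3060968}{187}$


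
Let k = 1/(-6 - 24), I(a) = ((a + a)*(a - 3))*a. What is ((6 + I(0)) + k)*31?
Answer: 5549/30 ≈ 184.97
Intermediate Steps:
I(a) = 2*a**2*(-3 + a) (I(a) = ((2*a)*(-3 + a))*a = (2*a*(-3 + a))*a = 2*a**2*(-3 + a))
k = -1/30 (k = 1/(-30) = -1/30 ≈ -0.033333)
((6 + I(0)) + k)*31 = ((6 + 2*0**2*(-3 + 0)) - 1/30)*31 = ((6 + 2*0*(-3)) - 1/30)*31 = ((6 + 0) - 1/30)*31 = (6 - 1/30)*31 = (179/30)*31 = 5549/30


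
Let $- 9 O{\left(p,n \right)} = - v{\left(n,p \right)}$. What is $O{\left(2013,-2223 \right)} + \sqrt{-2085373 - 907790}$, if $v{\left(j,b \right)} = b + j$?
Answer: $- \frac{70}{3} + i \sqrt{2993163} \approx -23.333 + 1730.1 i$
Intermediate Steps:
$O{\left(p,n \right)} = \frac{n}{9} + \frac{p}{9}$ ($O{\left(p,n \right)} = - \frac{\left(-1\right) \left(p + n\right)}{9} = - \frac{\left(-1\right) \left(n + p\right)}{9} = - \frac{- n - p}{9} = \frac{n}{9} + \frac{p}{9}$)
$O{\left(2013,-2223 \right)} + \sqrt{-2085373 - 907790} = \left(\frac{1}{9} \left(-2223\right) + \frac{1}{9} \cdot 2013\right) + \sqrt{-2085373 - 907790} = \left(-247 + \frac{671}{3}\right) + \sqrt{-2993163} = - \frac{70}{3} + i \sqrt{2993163}$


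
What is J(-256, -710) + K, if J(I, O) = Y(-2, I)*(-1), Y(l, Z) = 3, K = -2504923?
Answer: -2504926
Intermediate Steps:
J(I, O) = -3 (J(I, O) = 3*(-1) = -3)
J(-256, -710) + K = -3 - 2504923 = -2504926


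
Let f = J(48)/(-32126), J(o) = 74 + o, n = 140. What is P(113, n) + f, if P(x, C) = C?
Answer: 2248759/16063 ≈ 140.00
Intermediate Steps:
f = -61/16063 (f = (74 + 48)/(-32126) = 122*(-1/32126) = -61/16063 ≈ -0.0037975)
P(113, n) + f = 140 - 61/16063 = 2248759/16063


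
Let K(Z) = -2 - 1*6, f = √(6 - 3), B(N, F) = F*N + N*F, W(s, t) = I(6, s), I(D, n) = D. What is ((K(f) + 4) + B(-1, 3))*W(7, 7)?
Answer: -60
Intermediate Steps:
W(s, t) = 6
B(N, F) = 2*F*N (B(N, F) = F*N + F*N = 2*F*N)
f = √3 ≈ 1.7320
K(Z) = -8 (K(Z) = -2 - 6 = -8)
((K(f) + 4) + B(-1, 3))*W(7, 7) = ((-8 + 4) + 2*3*(-1))*6 = (-4 - 6)*6 = -10*6 = -60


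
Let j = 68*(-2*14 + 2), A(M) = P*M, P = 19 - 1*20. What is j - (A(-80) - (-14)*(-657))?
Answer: 7350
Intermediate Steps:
P = -1 (P = 19 - 20 = -1)
A(M) = -M
j = -1768 (j = 68*(-28 + 2) = 68*(-26) = -1768)
j - (A(-80) - (-14)*(-657)) = -1768 - (-1*(-80) - (-14)*(-657)) = -1768 - (80 - 1*9198) = -1768 - (80 - 9198) = -1768 - 1*(-9118) = -1768 + 9118 = 7350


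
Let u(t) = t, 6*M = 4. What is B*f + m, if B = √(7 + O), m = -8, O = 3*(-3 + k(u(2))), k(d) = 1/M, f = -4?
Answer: -8 - 2*√10 ≈ -14.325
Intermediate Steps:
M = ⅔ (M = (⅙)*4 = ⅔ ≈ 0.66667)
k(d) = 3/2 (k(d) = 1/(⅔) = 3/2)
O = -9/2 (O = 3*(-3 + 3/2) = 3*(-3/2) = -9/2 ≈ -4.5000)
B = √10/2 (B = √(7 - 9/2) = √(5/2) = √10/2 ≈ 1.5811)
B*f + m = (√10/2)*(-4) - 8 = -2*√10 - 8 = -8 - 2*√10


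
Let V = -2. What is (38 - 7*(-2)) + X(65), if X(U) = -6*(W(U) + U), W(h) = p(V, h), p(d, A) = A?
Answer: -728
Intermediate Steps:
W(h) = h
X(U) = -12*U (X(U) = -6*(U + U) = -12*U)
(38 - 7*(-2)) + X(65) = (38 - 7*(-2)) - 12*65 = (38 + 14) - 780 = 52 - 780 = -728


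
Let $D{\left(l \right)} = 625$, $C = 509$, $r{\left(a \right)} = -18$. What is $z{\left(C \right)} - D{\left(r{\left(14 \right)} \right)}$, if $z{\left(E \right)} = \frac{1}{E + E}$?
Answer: $- \frac{636249}{1018} \approx -625.0$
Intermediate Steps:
$z{\left(E \right)} = \frac{1}{2 E}$
$z{\left(C \right)} - D{\left(r{\left(14 \right)} \right)} = \frac{1}{2 \cdot 509} - 625 = \frac{1}{2} \cdot \frac{1}{509} - 625 = \frac{1}{1018} - 625 = - \frac{636249}{1018}$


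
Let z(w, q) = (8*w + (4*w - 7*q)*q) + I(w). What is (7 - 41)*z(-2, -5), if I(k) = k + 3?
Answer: 5100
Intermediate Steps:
I(k) = 3 + k
z(w, q) = 3 + 9*w + q*(-7*q + 4*w) (z(w, q) = (8*w + (4*w - 7*q)*q) + (3 + w) = (8*w + (-7*q + 4*w)*q) + (3 + w) = (8*w + q*(-7*q + 4*w)) + (3 + w) = 3 + 9*w + q*(-7*q + 4*w))
(7 - 41)*z(-2, -5) = (7 - 41)*(3 - 7*(-5)² + 9*(-2) + 4*(-5)*(-2)) = -34*(3 - 7*25 - 18 + 40) = -34*(3 - 175 - 18 + 40) = -34*(-150) = 5100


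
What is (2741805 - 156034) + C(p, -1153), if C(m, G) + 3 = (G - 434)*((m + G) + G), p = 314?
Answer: 5747072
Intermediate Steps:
C(m, G) = -3 + (-434 + G)*(m + 2*G) (C(m, G) = -3 + (G - 434)*((m + G) + G) = -3 + (-434 + G)*((G + m) + G) = -3 + (-434 + G)*(m + 2*G))
(2741805 - 156034) + C(p, -1153) = (2741805 - 156034) + (-3 - 868*(-1153) - 434*314 + 2*(-1153)² - 1153*314) = 2585771 + (-3 + 1000804 - 136276 + 2*1329409 - 362042) = 2585771 + (-3 + 1000804 - 136276 + 2658818 - 362042) = 2585771 + 3161301 = 5747072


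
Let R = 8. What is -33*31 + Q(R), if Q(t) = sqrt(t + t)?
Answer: -1019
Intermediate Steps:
Q(t) = sqrt(2)*sqrt(t) (Q(t) = sqrt(2*t) = sqrt(2)*sqrt(t))
-33*31 + Q(R) = -33*31 + sqrt(2)*sqrt(8) = -1023 + sqrt(2)*(2*sqrt(2)) = -1023 + 4 = -1019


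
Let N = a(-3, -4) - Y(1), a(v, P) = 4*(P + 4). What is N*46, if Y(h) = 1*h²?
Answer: -46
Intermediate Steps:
a(v, P) = 16 + 4*P (a(v, P) = 4*(4 + P) = 16 + 4*P)
Y(h) = h²
N = -1 (N = (16 + 4*(-4)) - 1*1² = (16 - 16) - 1*1 = 0 - 1 = -1)
N*46 = -1*46 = -46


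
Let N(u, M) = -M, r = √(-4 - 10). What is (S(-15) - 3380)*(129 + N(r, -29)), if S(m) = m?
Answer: -536410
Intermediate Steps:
r = I*√14 (r = √(-14) = I*√14 ≈ 3.7417*I)
(S(-15) - 3380)*(129 + N(r, -29)) = (-15 - 3380)*(129 - 1*(-29)) = -3395*(129 + 29) = -3395*158 = -536410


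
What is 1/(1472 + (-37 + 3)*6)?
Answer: 1/1268 ≈ 0.00078864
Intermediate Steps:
1/(1472 + (-37 + 3)*6) = 1/(1472 - 34*6) = 1/(1472 - 204) = 1/1268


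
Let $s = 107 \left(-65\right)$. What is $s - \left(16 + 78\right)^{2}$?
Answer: $-15791$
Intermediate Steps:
$s = -6955$
$s - \left(16 + 78\right)^{2} = -6955 - \left(16 + 78\right)^{2} = -6955 - 94^{2} = -6955 - 8836 = -15791$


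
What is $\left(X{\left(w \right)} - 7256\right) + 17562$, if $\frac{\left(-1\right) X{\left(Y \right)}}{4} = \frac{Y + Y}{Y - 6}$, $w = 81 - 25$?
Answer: $\frac{257426}{25} \approx 10297.0$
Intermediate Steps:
$w = 56$ ($w = 81 - 25 = 56$)
$X{\left(Y \right)} = - \frac{8 Y}{-6 + Y}$ ($X{\left(Y \right)} = - 4 \frac{Y + Y}{Y - 6} = - 4 \frac{2 Y}{-6 + Y} = - \frac{8 Y}{-6 + Y}$)
$\left(X{\left(w \right)} - 7256\right) + 17562 = \left(\left(-8\right) 56 \frac{1}{-6 + 56} - 7256\right) + 17562 = \left(\left(-8\right) 56 \cdot \frac{1}{50} - 7256\right) + 17562 = \left(- \frac{224}{25} - 7256\right) + 17562 = - \frac{181624}{25} + 17562 = \frac{257426}{25}$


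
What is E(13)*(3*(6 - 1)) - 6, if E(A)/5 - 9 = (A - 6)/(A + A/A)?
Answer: 1413/2 ≈ 706.50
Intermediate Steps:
E(A) = 45 + 5*(-6 + A)/(1 + A) (E(A) = 45 + 5*((A - 6)/(A + A/A)) = 45 + 5*((-6 + A)/(A + 1)) = 45 + 5*((-6 + A)/(1 + A)) = 45 + 5*(-6 + A)/(1 + A))
E(13)*(3*(6 - 1)) - 6 = (5*(3 + 10*13)/(1 + 13))*(3*(6 - 1)) - 6 = (5*(3 + 130)/14)*(3*5) - 6 = (5*(1/14)*133)*15 - 6 = (95/2)*15 - 6 = 1425/2 - 6 = 1413/2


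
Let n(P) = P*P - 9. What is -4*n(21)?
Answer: -1728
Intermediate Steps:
n(P) = -9 + P**2 (n(P) = P**2 - 9 = -9 + P**2)
-4*n(21) = -4*(-9 + 21**2) = -4*(-9 + 441) = -4*432 = -1728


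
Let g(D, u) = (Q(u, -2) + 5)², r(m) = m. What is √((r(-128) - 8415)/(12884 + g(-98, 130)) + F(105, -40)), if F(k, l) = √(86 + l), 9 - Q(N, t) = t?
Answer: √(-3118195 + 4796100*√46)/2190 ≈ 2.4763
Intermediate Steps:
Q(N, t) = 9 - t
g(D, u) = 256 (g(D, u) = ((9 - 1*(-2)) + 5)² = ((9 + 2) + 5)² = (11 + 5)² = 16² = 256)
√((r(-128) - 8415)/(12884 + g(-98, 130)) + F(105, -40)) = √((-128 - 8415)/(12884 + 256) + √(86 - 40)) = √(-8543/13140 + √46)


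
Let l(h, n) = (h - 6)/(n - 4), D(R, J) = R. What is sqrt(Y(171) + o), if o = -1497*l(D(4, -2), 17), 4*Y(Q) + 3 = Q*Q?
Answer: sqrt(5096910)/26 ≈ 86.832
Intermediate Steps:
l(h, n) = (-6 + h)/(-4 + n)
Y(Q) = -3/4 + Q**2/4 (Y(Q) = -3/4 + (Q*Q)/4 = -3/4 + Q**2/4)
o = 2994/13 (o = -1497*(-6 + 4)/(-4 + 17) = -1497*(-2)/13 = -1497*(-2/13) = 2994/13 ≈ 230.31)
sqrt(Y(171) + o) = sqrt((-3/4 + (1/4)*171**2) + 2994/13) = sqrt((-3/4 + (1/4)*29241) + 2994/13) = sqrt((-3/4 + 29241/4) + 2994/13) = sqrt(14619/2 + 2994/13) = sqrt(196035/26) = sqrt(5096910)/26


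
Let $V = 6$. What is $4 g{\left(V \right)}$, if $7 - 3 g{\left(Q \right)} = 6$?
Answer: $\frac{4}{3} \approx 1.3333$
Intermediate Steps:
$g{\left(Q \right)} = \frac{1}{3}$ ($g{\left(Q \right)} = \frac{7}{3} - 2 = \frac{1}{3}$)
$4 g{\left(V \right)} = 4 \cdot \frac{1}{3} = \frac{4}{3}$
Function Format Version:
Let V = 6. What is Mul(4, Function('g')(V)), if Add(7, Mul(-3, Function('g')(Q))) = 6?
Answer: Rational(4, 3) ≈ 1.3333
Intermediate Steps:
Function('g')(Q) = Rational(1, 3) (Function('g')(Q) = Add(Rational(7, 3), Mul(Rational(-1, 3), 6)) = Add(Rational(7, 3), -2) = Rational(1, 3))
Mul(4, Function('g')(V)) = Mul(4, Rational(1, 3)) = Rational(4, 3)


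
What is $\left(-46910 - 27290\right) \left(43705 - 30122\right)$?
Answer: $-1007858600$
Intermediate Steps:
$\left(-46910 - 27290\right) \left(43705 - 30122\right) = \left(-74200\right) 13583 = -1007858600$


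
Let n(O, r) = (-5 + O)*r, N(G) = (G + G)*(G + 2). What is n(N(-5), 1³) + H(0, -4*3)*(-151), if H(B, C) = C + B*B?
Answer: 1837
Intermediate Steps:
N(G) = 2*G*(2 + G) (N(G) = (2*G)*(2 + G) = 2*G*(2 + G))
H(B, C) = C + B²
n(O, r) = r*(-5 + O)
n(N(-5), 1³) + H(0, -4*3)*(-151) = 1³*(-5 + 2*(-5)*(2 - 5)) + (-4*3 + 0²)*(-151) = 1*(-5 + 2*(-5)*(-3)) + (-12 + 0)*(-151) = 1*(-5 + 30) - 12*(-151) = 1*25 + 1812 = 25 + 1812 = 1837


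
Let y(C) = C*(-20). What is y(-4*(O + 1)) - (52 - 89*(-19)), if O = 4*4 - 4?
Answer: -703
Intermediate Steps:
O = 12 (O = 16 - 4 = 12)
y(C) = -20*C
y(-4*(O + 1)) - (52 - 89*(-19)) = -(-80)*(12 + 1) - (52 - 89*(-19)) = -(-80)*13 - (52 + 1691) = -20*(-52) - 1*1743 = 1040 - 1743 = -703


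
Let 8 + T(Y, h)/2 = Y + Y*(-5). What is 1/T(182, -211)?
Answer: -1/1472 ≈ -0.00067935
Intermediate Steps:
T(Y, h) = -16 - 8*Y (T(Y, h) = -16 + 2*(Y + Y*(-5)) = -16 + 2*(Y - 5*Y) = -16 + 2*(-4*Y) = -16 - 8*Y)
1/T(182, -211) = 1/(-16 - 8*182) = 1/(-16 - 1456) = 1/(-1472) = -1/1472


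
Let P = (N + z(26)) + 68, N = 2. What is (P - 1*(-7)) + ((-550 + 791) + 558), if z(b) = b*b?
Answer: 1552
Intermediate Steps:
z(b) = b²
P = 746 (P = (2 + 26²) + 68 = (2 + 676) + 68 = 678 + 68 = 746)
(P - 1*(-7)) + ((-550 + 791) + 558) = (746 - 1*(-7)) + ((-550 + 791) + 558) = (746 + 7) + (241 + 558) = 753 + 799 = 1552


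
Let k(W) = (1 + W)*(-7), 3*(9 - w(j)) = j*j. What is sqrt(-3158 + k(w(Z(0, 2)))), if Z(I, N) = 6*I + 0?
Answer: 2*I*sqrt(807) ≈ 56.815*I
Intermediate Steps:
Z(I, N) = 6*I
w(j) = 9 - j**2/3 (w(j) = 9 - j*j/3 = 9 - j**2/3)
k(W) = -7 - 7*W
sqrt(-3158 + k(w(Z(0, 2)))) = sqrt(-3158 + (-7 - 7*(9 - (6*0)**2/3))) = sqrt(-3158 + (-7 - 7*(9 - 1/3*0**2))) = sqrt(-3158 + (-7 - 7*(9 - 1/3*0))) = sqrt(-3158 + (-7 - 7*(9 + 0))) = sqrt(-3158 + (-7 - 7*9)) = sqrt(-3158 + (-7 - 63)) = sqrt(-3158 - 70) = sqrt(-3228) = 2*I*sqrt(807)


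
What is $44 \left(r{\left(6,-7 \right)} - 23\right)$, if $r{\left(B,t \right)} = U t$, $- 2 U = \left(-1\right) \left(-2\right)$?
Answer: $-704$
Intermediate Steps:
$U = -1$ ($U = - \frac{\left(-1\right) \left(-2\right)}{2} = \left(- \frac{1}{2}\right) 2 = -1$)
$r{\left(B,t \right)} = - t$
$44 \left(r{\left(6,-7 \right)} - 23\right) = 44 \left(\left(-1\right) \left(-7\right) - 23\right) = 44 \left(7 - 23\right) = 44 \left(-16\right) = -704$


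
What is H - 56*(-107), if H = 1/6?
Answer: 35953/6 ≈ 5992.2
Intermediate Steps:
H = ⅙ ≈ 0.16667
H - 56*(-107) = ⅙ - 56*(-107) = ⅙ + 5992 = 35953/6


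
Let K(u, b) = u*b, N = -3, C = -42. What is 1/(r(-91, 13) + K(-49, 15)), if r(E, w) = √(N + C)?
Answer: -49/36018 - I*√5/180090 ≈ -0.0013604 - 1.2416e-5*I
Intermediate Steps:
K(u, b) = b*u
r(E, w) = 3*I*√5 (r(E, w) = √(-3 - 42) = √(-45) = 3*I*√5)
1/(r(-91, 13) + K(-49, 15)) = 1/(3*I*√5 + 15*(-49)) = 1/(3*I*√5 - 735) = 1/(-735 + 3*I*√5)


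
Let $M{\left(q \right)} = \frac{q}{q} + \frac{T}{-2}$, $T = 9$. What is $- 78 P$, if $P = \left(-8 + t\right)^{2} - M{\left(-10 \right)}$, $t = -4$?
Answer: $-11505$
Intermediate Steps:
$M{\left(q \right)} = - \frac{7}{2}$ ($M{\left(q \right)} = \frac{q}{q} + \frac{9}{-2} = 1 + 9 \left(- \frac{1}{2}\right) = 1 - \frac{9}{2} = - \frac{7}{2}$)
$P = \frac{295}{2}$ ($P = \left(-8 - 4\right)^{2} - - \frac{7}{2} = \left(-12\right)^{2} + \frac{7}{2} = 144 + \frac{7}{2} = \frac{295}{2} \approx 147.5$)
$- 78 P = \left(-78\right) \frac{295}{2} = -11505$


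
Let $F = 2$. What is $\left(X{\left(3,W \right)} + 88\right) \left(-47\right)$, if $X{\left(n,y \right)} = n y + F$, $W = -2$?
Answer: $-3948$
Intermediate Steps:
$X{\left(n,y \right)} = 2 + n y$ ($X{\left(n,y \right)} = n y + 2 = 2 + n y$)
$\left(X{\left(3,W \right)} + 88\right) \left(-47\right) = \left(\left(2 + 3 \left(-2\right)\right) + 88\right) \left(-47\right) = \left(\left(2 - 6\right) + 88\right) \left(-47\right) = \left(-4 + 88\right) \left(-47\right) = 84 \left(-47\right) = -3948$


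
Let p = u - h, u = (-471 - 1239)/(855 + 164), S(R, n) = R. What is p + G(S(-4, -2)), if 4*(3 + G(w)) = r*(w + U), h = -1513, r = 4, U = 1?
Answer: 1533923/1019 ≈ 1505.3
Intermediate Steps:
u = -1710/1019 ≈ -1.6781
G(w) = -2 + w (G(w) = -3 + (4*(w + 1))/4 = -3 + (4*(1 + w))/4 = -3 + (4 + 4*w)/4 = -3 + (1 + w) = -2 + w)
p = 1540037/1019 (p = -1710/1019 - 1*(-1513) = -1710/1019 + 1513 = 1540037/1019 ≈ 1511.3)
p + G(S(-4, -2)) = 1540037/1019 + (-2 - 4) = 1540037/1019 - 6 = 1533923/1019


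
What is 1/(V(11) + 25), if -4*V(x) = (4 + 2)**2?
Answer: 1/16 ≈ 0.062500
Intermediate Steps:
V(x) = -9 (V(x) = -(4 + 2)**2/4 = -1/4*6**2 = -1/4*36 = -9)
1/(V(11) + 25) = 1/(-9 + 25) = 1/16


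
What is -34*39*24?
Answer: -31824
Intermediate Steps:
-34*39*24 = -1326*24 = -31824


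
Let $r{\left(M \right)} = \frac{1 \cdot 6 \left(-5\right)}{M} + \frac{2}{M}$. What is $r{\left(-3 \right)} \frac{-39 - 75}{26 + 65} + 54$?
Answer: $\frac{550}{13} \approx 42.308$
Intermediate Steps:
$r{\left(M \right)} = - \frac{28}{M}$ ($r{\left(M \right)} = \frac{6 \left(-5\right)}{M} + \frac{2}{M} = - \frac{30}{M} + \frac{2}{M} = - \frac{28}{M}$)
$r{\left(-3 \right)} \frac{-39 - 75}{26 + 65} + 54 = - \frac{28}{-3} \frac{-39 - 75}{26 + 65} + 54 = \left(-28\right) \left(- \frac{1}{3}\right) \left(- \frac{114}{91}\right) + 54 = \frac{28 \left(\left(-114\right) \frac{1}{91}\right)}{3} + 54 = \frac{28}{3} \left(- \frac{114}{91}\right) + 54 = - \frac{152}{13} + 54 = \frac{550}{13}$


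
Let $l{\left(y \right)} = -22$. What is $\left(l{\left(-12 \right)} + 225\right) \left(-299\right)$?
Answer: $-60697$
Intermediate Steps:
$\left(l{\left(-12 \right)} + 225\right) \left(-299\right) = \left(-22 + 225\right) \left(-299\right) = 203 \left(-299\right) = -60697$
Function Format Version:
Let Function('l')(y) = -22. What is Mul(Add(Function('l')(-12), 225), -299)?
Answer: -60697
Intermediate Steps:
Mul(Add(Function('l')(-12), 225), -299) = Mul(Add(-22, 225), -299) = Mul(203, -299) = -60697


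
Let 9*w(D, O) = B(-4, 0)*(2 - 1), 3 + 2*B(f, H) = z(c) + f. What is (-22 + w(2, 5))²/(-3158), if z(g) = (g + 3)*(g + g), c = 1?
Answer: -156025/1023192 ≈ -0.15249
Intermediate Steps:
z(g) = 2*g*(3 + g) (z(g) = (3 + g)*(2*g) = 2*g*(3 + g))
B(f, H) = 5/2 + f/2 (B(f, H) = -3/2 + (2*1*(3 + 1) + f)/2 = -3/2 + (2*1*4 + f)/2 = -3/2 + (8 + f)/2 = -3/2 + (4 + f/2) = 5/2 + f/2)
w(D, O) = 1/18 (w(D, O) = ((5/2 + (½)*(-4))*(2 - 1))/9 = ((5/2 - 2)*1)/9 = ((½)*1)/9 = (⅑)*(½) = 1/18)
(-22 + w(2, 5))²/(-3158) = (-22 + 1/18)²/(-3158) = (-395/18)²*(-1/3158) = (156025/324)*(-1/3158) = -156025/1023192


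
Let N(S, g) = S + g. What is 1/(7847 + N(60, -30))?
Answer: 1/7877 ≈ 0.00012695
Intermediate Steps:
1/(7847 + N(60, -30)) = 1/(7847 + (60 - 30)) = 1/(7847 + 30) = 1/7877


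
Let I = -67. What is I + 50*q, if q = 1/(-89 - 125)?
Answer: -7194/107 ≈ -67.234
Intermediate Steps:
q = -1/214 (q = 1/(-214) = -1/214 ≈ -0.0046729)
I + 50*q = -67 + 50*(-1/214) = -67 - 25/107 = -7194/107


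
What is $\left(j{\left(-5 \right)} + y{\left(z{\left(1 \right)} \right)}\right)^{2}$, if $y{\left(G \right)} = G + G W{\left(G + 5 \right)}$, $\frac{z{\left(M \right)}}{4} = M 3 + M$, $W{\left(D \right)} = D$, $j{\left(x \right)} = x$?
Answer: $120409$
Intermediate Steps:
$z{\left(M \right)} = 16 M$ ($z{\left(M \right)} = 4 \left(M 3 + M\right) = 4 \left(3 M + M\right) = 4 \cdot 4 M = 16 M$)
$y{\left(G \right)} = G + G \left(5 + G\right)$ ($y{\left(G \right)} = G + G \left(G + 5\right) = G + G \left(5 + G\right)$)
$\left(j{\left(-5 \right)} + y{\left(z{\left(1 \right)} \right)}\right)^{2} = \left(-5 + 16 \cdot 1 \left(6 + 16 \cdot 1\right)\right)^{2} = \left(-5 + 16 \left(6 + 16\right)\right)^{2} = \left(-5 + 16 \cdot 22\right)^{2} = \left(-5 + 352\right)^{2} = 347^{2} = 120409$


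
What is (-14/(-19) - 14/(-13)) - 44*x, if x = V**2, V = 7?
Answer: -532084/247 ≈ -2154.2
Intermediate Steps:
x = 49 (x = 7**2 = 49)
(-14/(-19) - 14/(-13)) - 44*x = (-14/(-19) - 14/(-13)) - 44*49 = (-14*(-1/19) - 14*(-1/13)) - 2156 = (14/19 + 14/13) - 2156 = 448/247 - 2156 = -532084/247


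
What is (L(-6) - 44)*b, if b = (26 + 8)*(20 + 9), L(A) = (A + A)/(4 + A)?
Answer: -37468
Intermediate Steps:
L(A) = 2*A/(4 + A) (L(A) = (2*A)/(4 + A) = 2*A/(4 + A))
b = 986 (b = 34*29 = 986)
(L(-6) - 44)*b = (2*(-6)/(4 - 6) - 44)*986 = (2*(-6)/(-2) - 44)*986 = (2*(-6)*(-1/2) - 44)*986 = (6 - 44)*986 = -38*986 = -37468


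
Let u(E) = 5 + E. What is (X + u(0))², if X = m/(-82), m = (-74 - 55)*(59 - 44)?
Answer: 5499025/6724 ≈ 817.82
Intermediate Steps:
m = -1935 (m = -129*15 = -1935)
X = 1935/82 (X = -1935/(-82) = -1935*(-1/82) = 1935/82 ≈ 23.598)
(X + u(0))² = (1935/82 + (5 + 0))² = (1935/82 + 5)² = (2345/82)² = 5499025/6724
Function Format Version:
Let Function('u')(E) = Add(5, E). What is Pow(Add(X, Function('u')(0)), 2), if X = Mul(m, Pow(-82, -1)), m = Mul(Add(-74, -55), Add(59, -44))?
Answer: Rational(5499025, 6724) ≈ 817.82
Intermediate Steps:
m = -1935 (m = Mul(-129, 15) = -1935)
X = Rational(1935, 82) (X = Mul(-1935, Pow(-82, -1)) = Mul(-1935, Rational(-1, 82)) = Rational(1935, 82) ≈ 23.598)
Pow(Add(X, Function('u')(0)), 2) = Pow(Add(Rational(1935, 82), Add(5, 0)), 2) = Pow(Add(Rational(1935, 82), 5), 2) = Pow(Rational(2345, 82), 2) = Rational(5499025, 6724)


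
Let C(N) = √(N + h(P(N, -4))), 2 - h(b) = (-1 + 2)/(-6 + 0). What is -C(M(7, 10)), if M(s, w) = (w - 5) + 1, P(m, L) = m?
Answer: -7*√6/6 ≈ -2.8577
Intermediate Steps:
M(s, w) = -4 + w (M(s, w) = (-5 + w) + 1 = -4 + w)
h(b) = 13/6 (h(b) = 2 - (-1 + 2)/(-6 + 0) = 2 - 1/(-6) = 2 - (-1)/6 = 2 - 1*(-⅙) = 2 + ⅙ = 13/6)
C(N) = √(13/6 + N) (C(N) = √(N + 13/6) = √(13/6 + N))
-C(M(7, 10)) = -√(78 + 36*(-4 + 10))/6 = -√(78 + 36*6)/6 = -√(78 + 216)/6 = -√294/6 = -7*√6/6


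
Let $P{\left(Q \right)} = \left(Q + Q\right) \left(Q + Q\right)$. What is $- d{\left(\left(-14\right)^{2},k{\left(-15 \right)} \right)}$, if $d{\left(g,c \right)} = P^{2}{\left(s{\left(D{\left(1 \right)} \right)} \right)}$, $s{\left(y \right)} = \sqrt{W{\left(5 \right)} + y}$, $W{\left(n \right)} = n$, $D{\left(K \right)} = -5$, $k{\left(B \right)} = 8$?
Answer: $0$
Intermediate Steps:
$s{\left(y \right)} = \sqrt{5 + y}$
$P{\left(Q \right)} = 4 Q^{2}$ ($P{\left(Q \right)} = 2 Q 2 Q = 4 Q^{2}$)
$d{\left(g,c \right)} = 0$ ($d{\left(g,c \right)} = \left(4 \left(\sqrt{5 - 5}\right)^{2}\right)^{2} = \left(4 \left(\sqrt{0}\right)^{2}\right)^{2} = \left(4 \cdot 0^{2}\right)^{2} = \left(4 \cdot 0\right)^{2} = 0^{2} = 0$)
$- d{\left(\left(-14\right)^{2},k{\left(-15 \right)} \right)} = \left(-1\right) 0 = 0$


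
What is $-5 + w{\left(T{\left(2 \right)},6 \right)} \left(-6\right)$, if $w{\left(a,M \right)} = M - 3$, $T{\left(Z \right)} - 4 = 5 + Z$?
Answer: $-23$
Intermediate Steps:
$T{\left(Z \right)} = 9 + Z$ ($T{\left(Z \right)} = 4 + \left(5 + Z\right) = 9 + Z$)
$w{\left(a,M \right)} = -3 + M$
$-5 + w{\left(T{\left(2 \right)},6 \right)} \left(-6\right) = -5 + \left(-3 + 6\right) \left(-6\right) = -5 + 3 \left(-6\right) = -5 - 18 = -23$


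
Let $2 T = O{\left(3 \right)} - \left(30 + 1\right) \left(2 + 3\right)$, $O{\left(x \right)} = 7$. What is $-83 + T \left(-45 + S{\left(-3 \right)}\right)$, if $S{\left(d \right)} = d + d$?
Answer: $3691$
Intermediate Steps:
$T = -74$ ($T = \frac{7 - \left(30 + 1\right) \left(2 + 3\right)}{2} = \frac{7 - 31 \cdot 5}{2} = \frac{7 - 155}{2} = \frac{1}{2} \left(-148\right) = -74$)
$S{\left(d \right)} = 2 d$
$-83 + T \left(-45 + S{\left(-3 \right)}\right) = -83 - 74 \left(-45 + 2 \left(-3\right)\right) = -83 - 74 \left(-45 - 6\right) = -83 - -3774 = -83 + 3774 = 3691$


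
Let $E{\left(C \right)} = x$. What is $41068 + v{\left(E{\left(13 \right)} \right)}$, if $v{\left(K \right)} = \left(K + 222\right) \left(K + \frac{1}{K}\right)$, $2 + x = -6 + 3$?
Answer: $\frac{199698}{5} \approx 39940.0$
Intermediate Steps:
$x = -5$ ($x = -2 + \left(-6 + 3\right) = -2 - 3 = -5$)
$E{\left(C \right)} = -5$
$v{\left(K \right)} = \left(222 + K\right) \left(K + \frac{1}{K}\right)$
$41068 + v{\left(E{\left(13 \right)} \right)} = 41068 + \left(1 + \left(-5\right)^{2} + 222 \left(-5\right) + \frac{222}{-5}\right) = 41068 + \left(1 + 25 - 1110 + 222 \left(- \frac{1}{5}\right)\right) = 41068 + \left(1 + 25 - 1110 - \frac{222}{5}\right) = 41068 - \frac{5642}{5} = \frac{199698}{5}$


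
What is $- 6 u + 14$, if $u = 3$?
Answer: $-4$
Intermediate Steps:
$- 6 u + 14 = \left(-6\right) 3 + 14 = -18 + 14 = -4$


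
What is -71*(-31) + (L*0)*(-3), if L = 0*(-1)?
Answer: 2201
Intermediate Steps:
L = 0
-71*(-31) + (L*0)*(-3) = -71*(-31) + (0*0)*(-3) = 2201 + 0*(-3) = 2201 + 0 = 2201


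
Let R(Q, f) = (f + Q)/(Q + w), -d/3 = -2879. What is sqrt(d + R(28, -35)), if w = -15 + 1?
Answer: sqrt(34546)/2 ≈ 92.933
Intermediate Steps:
w = -14
d = 8637 (d = -3*(-2879) = 8637)
R(Q, f) = (Q + f)/(-14 + Q) (R(Q, f) = (f + Q)/(Q - 14) = (Q + f)/(-14 + Q))
sqrt(d + R(28, -35)) = sqrt(8637 + (28 - 35)/(-14 + 28)) = sqrt(8637 - 7/14) = sqrt(8637 + (1/14)*(-7)) = sqrt(8637 - 1/2) = sqrt(17273/2) = sqrt(34546)/2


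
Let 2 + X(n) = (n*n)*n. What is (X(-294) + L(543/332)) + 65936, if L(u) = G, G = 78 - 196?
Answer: -25346368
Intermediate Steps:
G = -118
L(u) = -118
X(n) = -2 + n**3 (X(n) = -2 + (n*n)*n = -2 + n**2*n = -2 + n**3)
(X(-294) + L(543/332)) + 65936 = ((-2 + (-294)**3) - 118) + 65936 = ((-2 - 25412184) - 118) + 65936 = (-25412186 - 118) + 65936 = -25412304 + 65936 = -25346368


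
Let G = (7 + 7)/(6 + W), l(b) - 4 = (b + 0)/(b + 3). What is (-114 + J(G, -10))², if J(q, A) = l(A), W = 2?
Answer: 577600/49 ≈ 11788.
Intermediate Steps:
l(b) = 4 + b/(3 + b) (l(b) = 4 + (b + 0)/(b + 3) = 4 + b/(3 + b))
G = 7/4 (G = (7 + 7)/(6 + 2) = 14/8 = 14*(⅛) = 7/4 ≈ 1.7500)
J(q, A) = (12 + 5*A)/(3 + A)
(-114 + J(G, -10))² = (-114 + (12 + 5*(-10))/(3 - 10))² = (-114 + (12 - 50)/(-7))² = (-114 - ⅐*(-38))² = (-114 + 38/7)² = (-760/7)² = 577600/49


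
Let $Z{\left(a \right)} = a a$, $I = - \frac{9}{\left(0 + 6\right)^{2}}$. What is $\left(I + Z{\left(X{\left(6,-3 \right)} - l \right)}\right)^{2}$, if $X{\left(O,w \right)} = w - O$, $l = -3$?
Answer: $\frac{20449}{16} \approx 1278.1$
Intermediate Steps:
$I = - \frac{1}{4}$ ($I = - \frac{9}{6^{2}} = - \frac{9}{36} = \left(-9\right) \frac{1}{36} = - \frac{1}{4} \approx -0.25$)
$Z{\left(a \right)} = a^{2}$
$\left(I + Z{\left(X{\left(6,-3 \right)} - l \right)}\right)^{2} = \left(- \frac{1}{4} + \left(\left(-3 - 6\right) - -3\right)^{2}\right)^{2} = \left(- \frac{1}{4} + \left(\left(-3 - 6\right) + 3\right)^{2}\right)^{2} = \left(- \frac{1}{4} + \left(-9 + 3\right)^{2}\right)^{2} = \left(- \frac{1}{4} + \left(-6\right)^{2}\right)^{2} = \left(- \frac{1}{4} + 36\right)^{2} = \left(\frac{143}{4}\right)^{2} = \frac{20449}{16}$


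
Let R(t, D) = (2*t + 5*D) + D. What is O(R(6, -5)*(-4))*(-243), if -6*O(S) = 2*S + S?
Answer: 8748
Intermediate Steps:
R(t, D) = 2*t + 6*D
O(S) = -S/2 (O(S) = -(2*S + S)/6 = -S/2)
O(R(6, -5)*(-4))*(-243) = -(2*6 + 6*(-5))*(-4)/2*(-243) = -(12 - 30)*(-4)/2*(-243) = -(-9)*(-4)*(-243) = -1/2*72*(-243) = -36*(-243) = 8748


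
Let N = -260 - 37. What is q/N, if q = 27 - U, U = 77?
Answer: 50/297 ≈ 0.16835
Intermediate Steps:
N = -297
q = -50 (q = 27 - 1*77 = 27 - 77 = -50)
q/N = -50/(-297) = -50*(-1/297) = 50/297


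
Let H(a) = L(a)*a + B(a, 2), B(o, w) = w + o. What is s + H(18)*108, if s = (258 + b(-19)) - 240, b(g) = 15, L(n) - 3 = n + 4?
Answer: 50793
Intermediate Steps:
L(n) = 7 + n (L(n) = 3 + (n + 4) = 3 + (4 + n) = 7 + n)
B(o, w) = o + w
s = 33 (s = (258 + 15) - 240 = 273 - 240 = 33)
H(a) = 2 + a + a*(7 + a) (H(a) = (7 + a)*a + (a + 2) = a*(7 + a) + (2 + a) = 2 + a + a*(7 + a))
s + H(18)*108 = 33 + (2 + 18 + 18*(7 + 18))*108 = 33 + (2 + 18 + 18*25)*108 = 33 + (2 + 18 + 450)*108 = 33 + 470*108 = 33 + 50760 = 50793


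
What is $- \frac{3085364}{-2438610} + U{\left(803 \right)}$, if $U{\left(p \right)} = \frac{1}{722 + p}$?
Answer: $\frac{470761871}{371888025} \approx 1.2659$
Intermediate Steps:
$- \frac{3085364}{-2438610} + U{\left(803 \right)} = - \frac{3085364}{-2438610} + \frac{1}{722 + 803} = \left(-3085364\right) \left(- \frac{1}{2438610}\right) + \frac{1}{1525} = \frac{1542682}{1219305} + \frac{1}{1525} = \frac{470761871}{371888025}$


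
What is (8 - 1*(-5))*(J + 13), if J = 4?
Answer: 221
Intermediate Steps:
(8 - 1*(-5))*(J + 13) = (8 - 1*(-5))*(4 + 13) = (8 + 5)*17 = 13*17 = 221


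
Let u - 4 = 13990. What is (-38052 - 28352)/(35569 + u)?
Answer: -66404/49563 ≈ -1.3398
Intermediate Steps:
u = 13994 (u = 4 + 13990 = 13994)
(-38052 - 28352)/(35569 + u) = (-38052 - 28352)/(35569 + 13994) = -66404/49563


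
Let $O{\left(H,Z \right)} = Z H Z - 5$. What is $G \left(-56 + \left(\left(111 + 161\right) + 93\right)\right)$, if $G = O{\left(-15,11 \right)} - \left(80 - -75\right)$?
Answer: $-610275$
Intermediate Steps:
$O{\left(H,Z \right)} = -5 + H Z^{2}$ ($O{\left(H,Z \right)} = H Z Z - 5 = H Z^{2} - 5 = -5 + H Z^{2}$)
$G = -1975$ ($G = \left(-5 - 15 \cdot 11^{2}\right) - \left(80 - -75\right) = \left(-5 - 1815\right) - \left(80 + 75\right) = \left(-5 - 1815\right) - 155 = -1820 - 155 = -1975$)
$G \left(-56 + \left(\left(111 + 161\right) + 93\right)\right) = - 1975 \left(-56 + \left(\left(111 + 161\right) + 93\right)\right) = - 1975 \left(-56 + \left(272 + 93\right)\right) = - 1975 \left(-56 + 365\right) = \left(-1975\right) 309 = -610275$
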